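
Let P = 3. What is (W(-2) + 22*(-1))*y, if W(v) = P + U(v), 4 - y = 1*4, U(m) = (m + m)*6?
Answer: 0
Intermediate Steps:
U(m) = 12*m (U(m) = (2*m)*6 = 12*m)
y = 0 (y = 4 - 4 = 0)
W(v) = 3 + 12*v
(W(-2) + 22*(-1))*y = ((3 + 12*(-2)) + 22*(-1))*0 = ((3 - 24) - 22)*0 = (-21 - 22)*0 = -43*0 = 0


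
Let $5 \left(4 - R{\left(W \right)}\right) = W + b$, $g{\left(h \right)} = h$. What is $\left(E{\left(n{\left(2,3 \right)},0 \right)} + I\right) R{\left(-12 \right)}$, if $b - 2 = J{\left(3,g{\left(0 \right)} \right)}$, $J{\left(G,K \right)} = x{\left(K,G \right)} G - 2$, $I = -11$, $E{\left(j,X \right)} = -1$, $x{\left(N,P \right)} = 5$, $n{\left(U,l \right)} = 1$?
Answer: $- \frac{204}{5} \approx -40.8$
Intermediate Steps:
$J{\left(G,K \right)} = -2 + 5 G$ ($J{\left(G,K \right)} = 5 G - 2 = -2 + 5 G$)
$b = 15$ ($b = 2 + \left(-2 + 5 \cdot 3\right) = 2 + \left(-2 + 15\right) = 2 + 13 = 15$)
$R{\left(W \right)} = 1 - \frac{W}{5}$ ($R{\left(W \right)} = 4 - \frac{W + 15}{5} = 4 - \frac{15 + W}{5} = 4 - \left(3 + \frac{W}{5}\right) = 1 - \frac{W}{5}$)
$\left(E{\left(n{\left(2,3 \right)},0 \right)} + I\right) R{\left(-12 \right)} = \left(-1 - 11\right) \left(1 - - \frac{12}{5}\right) = - 12 \left(1 + \frac{12}{5}\right) = \left(-12\right) \frac{17}{5} = - \frac{204}{5}$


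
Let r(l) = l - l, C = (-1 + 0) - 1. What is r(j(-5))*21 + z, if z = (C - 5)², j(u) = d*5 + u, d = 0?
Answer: 49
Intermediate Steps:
j(u) = u (j(u) = 0*5 + u = 0 + u = u)
C = -2 (C = -1 - 1 = -2)
z = 49 (z = (-2 - 5)² = (-7)² = 49)
r(l) = 0
r(j(-5))*21 + z = 0*21 + 49 = 0 + 49 = 49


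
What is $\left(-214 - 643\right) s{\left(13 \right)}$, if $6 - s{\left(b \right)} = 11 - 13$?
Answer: $-6856$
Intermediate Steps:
$s{\left(b \right)} = 8$ ($s{\left(b \right)} = 6 - \left(11 - 13\right) = 6 - -2 = 6 + 2 = 8$)
$\left(-214 - 643\right) s{\left(13 \right)} = \left(-214 - 643\right) 8 = \left(-857\right) 8 = -6856$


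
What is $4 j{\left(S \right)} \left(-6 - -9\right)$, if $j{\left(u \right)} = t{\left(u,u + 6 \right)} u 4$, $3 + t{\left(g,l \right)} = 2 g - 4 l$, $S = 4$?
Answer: $-6720$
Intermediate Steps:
$t{\left(g,l \right)} = -3 - 4 l + 2 g$ ($t{\left(g,l \right)} = -3 + \left(2 g - 4 l\right) = -3 + \left(- 4 l + 2 g\right) = -3 - 4 l + 2 g$)
$j{\left(u \right)} = 4 u \left(-27 - 2 u\right)$ ($j{\left(u \right)} = \left(-3 - 4 \left(u + 6\right) + 2 u\right) u 4 = \left(-3 - 4 \left(6 + u\right) + 2 u\right) u 4 = \left(-3 - \left(24 + 4 u\right) + 2 u\right) u 4 = \left(-27 - 2 u\right) u 4 = u \left(-27 - 2 u\right) 4 = 4 u \left(-27 - 2 u\right)$)
$4 j{\left(S \right)} \left(-6 - -9\right) = 4 \left(\left(-4\right) 4 \left(27 + 2 \cdot 4\right)\right) \left(-6 - -9\right) = 4 \left(\left(-4\right) 4 \left(27 + 8\right)\right) \left(-6 + 9\right) = 4 \left(\left(-4\right) 4 \cdot 35\right) 3 = 4 \left(-560\right) 3 = \left(-2240\right) 3 = -6720$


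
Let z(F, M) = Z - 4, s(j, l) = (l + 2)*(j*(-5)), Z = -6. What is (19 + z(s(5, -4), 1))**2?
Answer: 81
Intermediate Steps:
s(j, l) = -5*j*(2 + l) (s(j, l) = (2 + l)*(-5*j) = -5*j*(2 + l))
z(F, M) = -10 (z(F, M) = -6 - 4 = -10)
(19 + z(s(5, -4), 1))**2 = (19 - 10)**2 = 9**2 = 81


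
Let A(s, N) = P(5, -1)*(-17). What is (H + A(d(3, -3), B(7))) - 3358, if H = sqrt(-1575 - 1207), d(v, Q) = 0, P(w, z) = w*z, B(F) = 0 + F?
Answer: -3273 + I*sqrt(2782) ≈ -3273.0 + 52.745*I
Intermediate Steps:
B(F) = F
H = I*sqrt(2782) (H = sqrt(-2782) = I*sqrt(2782) ≈ 52.745*I)
A(s, N) = 85 (A(s, N) = (5*(-1))*(-17) = -5*(-17) = 85)
(H + A(d(3, -3), B(7))) - 3358 = (I*sqrt(2782) + 85) - 3358 = (85 + I*sqrt(2782)) - 3358 = -3273 + I*sqrt(2782)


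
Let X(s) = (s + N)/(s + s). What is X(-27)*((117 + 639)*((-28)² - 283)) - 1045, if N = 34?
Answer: -50143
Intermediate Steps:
X(s) = (34 + s)/(2*s) (X(s) = (s + 34)/(s + s) = (34 + s)/((2*s)) = (34 + s)*(1/(2*s)) = (34 + s)/(2*s))
X(-27)*((117 + 639)*((-28)² - 283)) - 1045 = ((½)*(34 - 27)/(-27))*((117 + 639)*((-28)² - 283)) - 1045 = ((½)*(-1/27)*7)*(756*(784 - 283)) - 1045 = -98*501 - 1045 = -7/54*378756 - 1045 = -49098 - 1045 = -50143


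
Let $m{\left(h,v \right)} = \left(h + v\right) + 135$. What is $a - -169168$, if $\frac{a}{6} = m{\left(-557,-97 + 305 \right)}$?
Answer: $167884$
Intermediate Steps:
$m{\left(h,v \right)} = 135 + h + v$
$a = -1284$ ($a = 6 \left(135 - 557 + \left(-97 + 305\right)\right) = 6 \left(135 - 557 + 208\right) = 6 \left(-214\right) = -1284$)
$a - -169168 = -1284 - -169168 = -1284 + 169168 = 167884$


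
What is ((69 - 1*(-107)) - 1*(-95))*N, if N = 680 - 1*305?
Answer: 101625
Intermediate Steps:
N = 375 (N = 680 - 305 = 375)
((69 - 1*(-107)) - 1*(-95))*N = ((69 - 1*(-107)) - 1*(-95))*375 = ((69 + 107) + 95)*375 = (176 + 95)*375 = 271*375 = 101625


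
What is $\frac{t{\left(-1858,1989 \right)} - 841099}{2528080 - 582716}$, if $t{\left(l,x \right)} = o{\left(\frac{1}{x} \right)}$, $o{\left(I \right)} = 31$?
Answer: $- \frac{210267}{486341} \approx -0.43234$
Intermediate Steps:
$t{\left(l,x \right)} = 31$
$\frac{t{\left(-1858,1989 \right)} - 841099}{2528080 - 582716} = \frac{31 - 841099}{2528080 - 582716} = - \frac{841068}{1945364} = \left(-841068\right) \frac{1}{1945364} = - \frac{210267}{486341}$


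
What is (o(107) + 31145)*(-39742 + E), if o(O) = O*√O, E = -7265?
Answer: -1464033015 - 5029749*√107 ≈ -1.5161e+9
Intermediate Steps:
o(O) = O^(3/2)
(o(107) + 31145)*(-39742 + E) = (107^(3/2) + 31145)*(-39742 - 7265) = (107*√107 + 31145)*(-47007) = (31145 + 107*√107)*(-47007) = -1464033015 - 5029749*√107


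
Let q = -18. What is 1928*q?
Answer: -34704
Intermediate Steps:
1928*q = 1928*(-18) = -34704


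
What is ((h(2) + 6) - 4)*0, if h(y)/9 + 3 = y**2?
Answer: 0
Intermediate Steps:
h(y) = -27 + 9*y**2
((h(2) + 6) - 4)*0 = (((-27 + 9*2**2) + 6) - 4)*0 = (((-27 + 9*4) + 6) - 4)*0 = (((-27 + 36) + 6) - 4)*0 = ((9 + 6) - 4)*0 = (15 - 4)*0 = 11*0 = 0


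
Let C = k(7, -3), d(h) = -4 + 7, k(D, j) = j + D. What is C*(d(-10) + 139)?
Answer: 568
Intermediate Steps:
k(D, j) = D + j
d(h) = 3
C = 4 (C = 7 - 3 = 4)
C*(d(-10) + 139) = 4*(3 + 139) = 4*142 = 568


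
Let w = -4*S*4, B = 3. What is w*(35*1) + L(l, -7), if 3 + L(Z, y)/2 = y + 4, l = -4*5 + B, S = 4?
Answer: -2252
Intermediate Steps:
w = -64 (w = -16*4 = -4*16 = -64)
l = -17 (l = -4*5 + 3 = -20 + 3 = -17)
L(Z, y) = 2 + 2*y (L(Z, y) = -6 + 2*(y + 4) = -6 + 2*(4 + y) = -6 + (8 + 2*y) = 2 + 2*y)
w*(35*1) + L(l, -7) = -2240 + (2 + 2*(-7)) = -64*35 + (2 - 14) = -2240 - 12 = -2252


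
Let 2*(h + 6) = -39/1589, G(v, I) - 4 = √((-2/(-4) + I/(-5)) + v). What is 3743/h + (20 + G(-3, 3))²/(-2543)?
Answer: -302605773223/485891010 - 24*I*√310/12715 ≈ -622.79 - 0.033233*I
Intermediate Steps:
G(v, I) = 4 + √(½ + v - I/5) (G(v, I) = 4 + √((-2/(-4) + I/(-5)) + v) = 4 + √((-2*(-¼) + I*(-⅕)) + v) = 4 + √((½ - I/5) + v) = 4 + √(½ + v - I/5))
h = -19107/3178 (h = -6 + (-39/1589)/2 = -6 + (-39*1/1589)/2 = -6 + (½)*(-39/1589) = -6 - 39/3178 = -19107/3178 ≈ -6.0123)
3743/h + (20 + G(-3, 3))²/(-2543) = 3743/(-19107/3178) + (20 + (4 + √(50 - 20*3 + 100*(-3))/10))²/(-2543) = 3743*(-3178/19107) + (20 + (4 + √(50 - 60 - 300)/10))²*(-1/2543) = -11895254/19107 + (20 + (4 + √(-310)/10))²*(-1/2543) = -11895254/19107 + (20 + (4 + (I*√310)/10))²*(-1/2543) = -11895254/19107 + (20 + (4 + I*√310/10))²*(-1/2543) = -11895254/19107 + (24 + I*√310/10)²*(-1/2543) = -11895254/19107 - (24 + I*√310/10)²/2543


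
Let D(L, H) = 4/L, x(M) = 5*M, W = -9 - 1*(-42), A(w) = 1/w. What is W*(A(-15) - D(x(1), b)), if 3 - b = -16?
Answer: -143/5 ≈ -28.600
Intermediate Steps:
b = 19 (b = 3 - 1*(-16) = 3 + 16 = 19)
W = 33 (W = -9 + 42 = 33)
W*(A(-15) - D(x(1), b)) = 33*(1/(-15) - 4/(5*1)) = 33*(-1/15 - 4/5) = 33*(-1/15 - 1*⅘) = 33*(-1/15 - ⅘) = 33*(-13/15) = -143/5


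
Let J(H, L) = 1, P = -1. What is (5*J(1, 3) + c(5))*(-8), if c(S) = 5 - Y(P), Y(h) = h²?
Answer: -72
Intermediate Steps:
c(S) = 4 (c(S) = 5 - 1*(-1)² = 5 - 1*1 = 5 - 1 = 4)
(5*J(1, 3) + c(5))*(-8) = (5*1 + 4)*(-8) = (5 + 4)*(-8) = 9*(-8) = -72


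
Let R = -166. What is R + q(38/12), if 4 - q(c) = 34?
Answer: -196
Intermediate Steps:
q(c) = -30 (q(c) = 4 - 1*34 = 4 - 34 = -30)
R + q(38/12) = -166 - 30 = -196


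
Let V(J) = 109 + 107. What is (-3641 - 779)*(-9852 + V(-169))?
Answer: 42591120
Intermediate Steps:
V(J) = 216
(-3641 - 779)*(-9852 + V(-169)) = (-3641 - 779)*(-9852 + 216) = -4420*(-9636) = 42591120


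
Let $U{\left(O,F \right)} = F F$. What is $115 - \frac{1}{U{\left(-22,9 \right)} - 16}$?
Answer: $\frac{7474}{65} \approx 114.98$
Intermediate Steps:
$U{\left(O,F \right)} = F^{2}$
$115 - \frac{1}{U{\left(-22,9 \right)} - 16} = 115 - \frac{1}{9^{2} - 16} = 115 - \frac{1}{81 - 16} = 115 - \frac{1}{65} = \frac{7474}{65}$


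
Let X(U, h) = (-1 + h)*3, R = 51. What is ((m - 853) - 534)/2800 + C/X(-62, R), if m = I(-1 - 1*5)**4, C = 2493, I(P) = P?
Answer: 1327/80 ≈ 16.587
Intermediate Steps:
X(U, h) = -3 + 3*h
m = 1296 (m = (-1 - 1*5)**4 = (-1 - 5)**4 = (-6)**4 = 1296)
((m - 853) - 534)/2800 + C/X(-62, R) = ((1296 - 853) - 534)/2800 + 2493/(-3 + 3*51) = (443 - 534)*(1/2800) + 2493/(-3 + 153) = -91*1/2800 + 2493/150 = -13/400 + 2493*(1/150) = -13/400 + 831/50 = 1327/80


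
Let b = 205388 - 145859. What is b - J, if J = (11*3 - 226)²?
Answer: 22280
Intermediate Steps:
b = 59529
J = 37249 (J = (33 - 226)² = (-193)² = 37249)
b - J = 59529 - 1*37249 = 59529 - 37249 = 22280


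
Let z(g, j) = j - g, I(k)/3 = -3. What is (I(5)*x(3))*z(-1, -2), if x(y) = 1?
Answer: 9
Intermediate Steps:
I(k) = -9 (I(k) = 3*(-3) = -9)
(I(5)*x(3))*z(-1, -2) = (-9*1)*(-2 - 1*(-1)) = -9*(-2 + 1) = -9*(-1) = 9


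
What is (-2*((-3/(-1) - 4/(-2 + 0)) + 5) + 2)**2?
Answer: 324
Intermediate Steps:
(-2*((-3/(-1) - 4/(-2 + 0)) + 5) + 2)**2 = (-2*((-3*(-1) - 4/(-2)) + 5) + 2)**2 = (-2*((3 - 4*(-1/2)) + 5) + 2)**2 = (-2*((3 + 2) + 5) + 2)**2 = (-2*(5 + 5) + 2)**2 = (-2*10 + 2)**2 = (-20 + 2)**2 = (-18)**2 = 324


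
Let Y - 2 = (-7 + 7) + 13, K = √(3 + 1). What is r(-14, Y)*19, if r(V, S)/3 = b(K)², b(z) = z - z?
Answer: 0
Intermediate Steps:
K = 2 (K = √4 = 2)
Y = 15 (Y = 2 + ((-7 + 7) + 13) = 2 + (0 + 13) = 2 + 13 = 15)
b(z) = 0
r(V, S) = 0 (r(V, S) = 3*0² = 3*0 = 0)
r(-14, Y)*19 = 0*19 = 0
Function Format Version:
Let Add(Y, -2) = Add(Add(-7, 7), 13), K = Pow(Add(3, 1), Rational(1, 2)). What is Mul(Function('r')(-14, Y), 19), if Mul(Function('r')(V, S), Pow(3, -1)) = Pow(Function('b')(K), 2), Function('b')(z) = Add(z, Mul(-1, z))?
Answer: 0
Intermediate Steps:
K = 2 (K = Pow(4, Rational(1, 2)) = 2)
Y = 15 (Y = Add(2, Add(Add(-7, 7), 13)) = Add(2, Add(0, 13)) = Add(2, 13) = 15)
Function('b')(z) = 0
Function('r')(V, S) = 0 (Function('r')(V, S) = Mul(3, Pow(0, 2)) = Mul(3, 0) = 0)
Mul(Function('r')(-14, Y), 19) = Mul(0, 19) = 0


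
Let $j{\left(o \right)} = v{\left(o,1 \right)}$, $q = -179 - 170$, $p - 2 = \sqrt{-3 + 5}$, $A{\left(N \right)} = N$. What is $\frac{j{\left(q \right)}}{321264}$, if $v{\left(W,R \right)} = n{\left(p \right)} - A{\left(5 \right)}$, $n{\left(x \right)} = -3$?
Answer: $- \frac{1}{40158} \approx -2.4902 \cdot 10^{-5}$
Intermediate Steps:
$p = 2 + \sqrt{2}$ ($p = 2 + \sqrt{-3 + 5} = 2 + \sqrt{2} \approx 3.4142$)
$v{\left(W,R \right)} = -8$ ($v{\left(W,R \right)} = -3 - 5 = -8$)
$q = -349$ ($q = -179 - 170 = -349$)
$j{\left(o \right)} = -8$
$\frac{j{\left(q \right)}}{321264} = - \frac{8}{321264} = \left(-8\right) \frac{1}{321264} = - \frac{1}{40158}$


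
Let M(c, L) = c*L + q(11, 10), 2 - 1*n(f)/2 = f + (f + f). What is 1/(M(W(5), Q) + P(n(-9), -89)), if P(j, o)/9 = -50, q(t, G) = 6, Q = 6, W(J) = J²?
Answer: -1/294 ≈ -0.0034014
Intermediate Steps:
n(f) = 4 - 6*f (n(f) = 4 - 2*(f + (f + f)) = 4 - 2*(f + 2*f) = 4 - 6*f)
M(c, L) = 6 + L*c (M(c, L) = c*L + 6 = L*c + 6 = 6 + L*c)
P(j, o) = -450 (P(j, o) = 9*(-50) = -450)
1/(M(W(5), Q) + P(n(-9), -89)) = 1/((6 + 6*5²) - 450) = 1/((6 + 6*25) - 450) = 1/((6 + 150) - 450) = 1/(156 - 450) = 1/(-294) = -1/294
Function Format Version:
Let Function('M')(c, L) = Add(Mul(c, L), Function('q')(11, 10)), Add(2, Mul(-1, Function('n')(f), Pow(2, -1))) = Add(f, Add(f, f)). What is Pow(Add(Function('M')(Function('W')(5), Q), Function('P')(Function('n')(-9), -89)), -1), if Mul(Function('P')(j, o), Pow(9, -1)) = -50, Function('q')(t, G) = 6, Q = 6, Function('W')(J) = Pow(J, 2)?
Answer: Rational(-1, 294) ≈ -0.0034014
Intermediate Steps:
Function('n')(f) = Add(4, Mul(-6, f)) (Function('n')(f) = Add(4, Mul(-2, Add(f, Add(f, f)))) = Add(4, Mul(-2, Add(f, Mul(2, f)))) = Add(4, Mul(-2, Mul(3, f))) = Add(4, Mul(-6, f)))
Function('M')(c, L) = Add(6, Mul(L, c)) (Function('M')(c, L) = Add(Mul(c, L), 6) = Add(Mul(L, c), 6) = Add(6, Mul(L, c)))
Function('P')(j, o) = -450 (Function('P')(j, o) = Mul(9, -50) = -450)
Pow(Add(Function('M')(Function('W')(5), Q), Function('P')(Function('n')(-9), -89)), -1) = Pow(Add(Add(6, Mul(6, Pow(5, 2))), -450), -1) = Pow(Add(Add(6, Mul(6, 25)), -450), -1) = Pow(Add(Add(6, 150), -450), -1) = Pow(Add(156, -450), -1) = Pow(-294, -1) = Rational(-1, 294)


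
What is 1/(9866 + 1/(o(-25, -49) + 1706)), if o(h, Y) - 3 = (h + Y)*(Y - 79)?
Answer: 11181/110311747 ≈ 0.00010136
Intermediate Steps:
o(h, Y) = 3 + (-79 + Y)*(Y + h) (o(h, Y) = 3 + (h + Y)*(Y - 79) = 3 + (Y + h)*(-79 + Y) = 3 + (-79 + Y)*(Y + h))
1/(9866 + 1/(o(-25, -49) + 1706)) = 1/(9866 + 1/((3 + (-49)² - 79*(-49) - 79*(-25) - 49*(-25)) + 1706)) = 1/(9866 + 1/((3 + 2401 + 3871 + 1975 + 1225) + 1706)) = 1/(9866 + 1/(9475 + 1706)) = 1/(9866 + 1/11181) = 1/(110311747/11181) = 11181/110311747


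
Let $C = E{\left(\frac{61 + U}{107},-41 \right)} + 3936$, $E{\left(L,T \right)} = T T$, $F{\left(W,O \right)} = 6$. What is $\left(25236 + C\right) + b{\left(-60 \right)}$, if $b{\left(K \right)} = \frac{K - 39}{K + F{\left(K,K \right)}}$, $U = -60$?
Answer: $\frac{185129}{6} \approx 30855.0$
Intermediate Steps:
$b{\left(K \right)} = \frac{-39 + K}{6 + K}$ ($b{\left(K \right)} = \frac{K - 39}{K + 6} = \frac{-39 + K}{6 + K}$)
$E{\left(L,T \right)} = T^{2}$
$C = 5617$ ($C = \left(-41\right)^{2} + 3936 = 1681 + 3936 = 5617$)
$\left(25236 + C\right) + b{\left(-60 \right)} = \left(25236 + 5617\right) + \frac{-39 - 60}{6 - 60} = 30853 + \frac{1}{-54} \left(-99\right) = 30853 - - \frac{11}{6} = 30853 + \frac{11}{6} = \frac{185129}{6}$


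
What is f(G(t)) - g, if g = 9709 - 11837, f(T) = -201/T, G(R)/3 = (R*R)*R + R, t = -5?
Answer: 276707/130 ≈ 2128.5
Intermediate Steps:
G(R) = 3*R + 3*R³ (G(R) = 3*((R*R)*R + R) = 3*(R²*R + R) = 3*(R³ + R) = 3*(R + R³) = 3*R + 3*R³)
g = -2128
f(G(t)) - g = -201*(-1/(15*(1 + (-5)²))) - 1*(-2128) = -201*(-1/(15*(1 + 25))) + 2128 = -201/(3*(-5)*26) + 2128 = -201/(-390) + 2128 = -201*(-1/390) + 2128 = 67/130 + 2128 = 276707/130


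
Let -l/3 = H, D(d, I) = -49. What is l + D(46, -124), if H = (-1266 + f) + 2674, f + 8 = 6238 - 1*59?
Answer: -22786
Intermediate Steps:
f = 6171 (f = -8 + (6238 - 1*59) = -8 + (6238 - 59) = -8 + 6179 = 6171)
H = 7579 (H = (-1266 + 6171) + 2674 = 4905 + 2674 = 7579)
l = -22737 (l = -3*7579 = -22737)
l + D(46, -124) = -22737 - 49 = -22786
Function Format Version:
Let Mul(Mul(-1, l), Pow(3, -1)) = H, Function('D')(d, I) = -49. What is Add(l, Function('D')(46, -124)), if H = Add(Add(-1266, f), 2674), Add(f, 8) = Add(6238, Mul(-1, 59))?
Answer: -22786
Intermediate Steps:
f = 6171 (f = Add(-8, Add(6238, Mul(-1, 59))) = Add(-8, Add(6238, -59)) = Add(-8, 6179) = 6171)
H = 7579 (H = Add(Add(-1266, 6171), 2674) = Add(4905, 2674) = 7579)
l = -22737 (l = Mul(-3, 7579) = -22737)
Add(l, Function('D')(46, -124)) = Add(-22737, -49) = -22786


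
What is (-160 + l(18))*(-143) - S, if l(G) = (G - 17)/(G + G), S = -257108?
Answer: 10079425/36 ≈ 2.7998e+5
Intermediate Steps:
l(G) = (-17 + G)/(2*G) (l(G) = (-17 + G)/((2*G)) = (-17 + G)*(1/(2*G)) = (-17 + G)/(2*G))
(-160 + l(18))*(-143) - S = (-160 + (½)*(-17 + 18)/18)*(-143) - 1*(-257108) = (-160 + (½)*(1/18)*1)*(-143) + 257108 = (-160 + 1/36)*(-143) + 257108 = -5759/36*(-143) + 257108 = 823537/36 + 257108 = 10079425/36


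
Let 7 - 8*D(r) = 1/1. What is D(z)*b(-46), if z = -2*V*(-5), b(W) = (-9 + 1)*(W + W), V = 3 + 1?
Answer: 552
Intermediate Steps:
V = 4
b(W) = -16*W
z = 40 (z = -2*4*(-5) = -8*(-5) = 40)
D(r) = ¾ (D(r) = 7/8 - ⅛/1 = 7/8 - ⅛*1 = 7/8 - ⅛ = ¾)
D(z)*b(-46) = 3*(-16*(-46))/4 = (¾)*736 = 552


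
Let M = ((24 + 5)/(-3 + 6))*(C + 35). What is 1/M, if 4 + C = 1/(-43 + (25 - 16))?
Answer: 34/10179 ≈ 0.0033402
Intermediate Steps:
C = -137/34 (C = -4 + 1/(-43 + (25 - 16)) = -4 + 1/(-43 + 9) = -4 + 1/(-34) = -4 - 1/34 = -137/34 ≈ -4.0294)
M = 10179/34 (M = ((24 + 5)/(-3 + 6))*(-137/34 + 35) = (29/3)*(1053/34) = 10179/34 ≈ 299.38)
1/M = 1/(10179/34) = 34/10179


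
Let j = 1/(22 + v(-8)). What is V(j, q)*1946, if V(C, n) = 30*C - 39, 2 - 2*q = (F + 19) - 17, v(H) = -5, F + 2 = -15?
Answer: -1231818/17 ≈ -72460.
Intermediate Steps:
F = -17 (F = -2 - 15 = -17)
j = 1/17 (j = 1/(22 - 5) = 1/17 ≈ 0.058824)
q = 17/2 (q = 1 - ((-17 + 19) - 17)/2 = 1 - (2 - 17)/2 = 1 - 1/2*(-15) = 1 + 15/2 = 17/2 ≈ 8.5000)
V(C, n) = -39 + 30*C
V(j, q)*1946 = (-39 + 30*(1/17))*1946 = (-39 + 30/17)*1946 = -633/17*1946 = -1231818/17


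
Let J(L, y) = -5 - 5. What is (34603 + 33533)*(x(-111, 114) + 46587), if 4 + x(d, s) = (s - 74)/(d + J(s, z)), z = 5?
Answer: 384048768408/121 ≈ 3.1740e+9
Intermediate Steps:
J(L, y) = -10
x(d, s) = -4 + (-74 + s)/(-10 + d) (x(d, s) = -4 + (s - 74)/(d - 10) = -4 + (-74 + s)/(-10 + d))
(34603 + 33533)*(x(-111, 114) + 46587) = (34603 + 33533)*((-34 + 114 - 4*(-111))/(-10 - 111) + 46587) = 68136*((-34 + 114 + 444)/(-121) + 46587) = 68136*(-1/121*524 + 46587) = 68136*(-524/121 + 46587) = 68136*(5636503/121) = 384048768408/121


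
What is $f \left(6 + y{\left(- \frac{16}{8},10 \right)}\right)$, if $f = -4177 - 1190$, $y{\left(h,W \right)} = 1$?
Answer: $-37569$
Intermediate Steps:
$f = -5367$
$f \left(6 + y{\left(- \frac{16}{8},10 \right)}\right) = - 5367 \left(6 + 1\right) = \left(-5367\right) 7 = -37569$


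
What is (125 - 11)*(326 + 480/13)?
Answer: 537852/13 ≈ 41373.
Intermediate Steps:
(125 - 11)*(326 + 480/13) = 114*(326 + 480*(1/13)) = 114*(326 + 480/13) = 114*(4718/13) = 537852/13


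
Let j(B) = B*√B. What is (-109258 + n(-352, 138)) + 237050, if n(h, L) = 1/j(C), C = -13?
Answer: 127792 + I*√13/169 ≈ 1.2779e+5 + 0.021335*I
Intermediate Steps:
j(B) = B^(3/2)
n(h, L) = I*√13/169 (n(h, L) = 1/((-13)^(3/2)) = 1/(-13*I*√13) = I*√13/169)
(-109258 + n(-352, 138)) + 237050 = (-109258 + I*√13/169) + 237050 = 127792 + I*√13/169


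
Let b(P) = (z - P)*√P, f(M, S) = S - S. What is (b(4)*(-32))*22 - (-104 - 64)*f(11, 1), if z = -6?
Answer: 14080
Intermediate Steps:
f(M, S) = 0
b(P) = √P*(-6 - P) (b(P) = (-6 - P)*√P = √P*(-6 - P))
(b(4)*(-32))*22 - (-104 - 64)*f(11, 1) = ((√4*(-6 - 1*4))*(-32))*22 - (-104 - 64)*0 = ((2*(-6 - 4))*(-32))*22 - (-168)*0 = ((2*(-10))*(-32))*22 - 1*0 = -20*(-32)*22 + 0 = 640*22 + 0 = 14080 + 0 = 14080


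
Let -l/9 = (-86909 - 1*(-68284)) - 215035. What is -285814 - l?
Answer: -2388754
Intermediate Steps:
l = 2102940 (l = -9*((-86909 - 1*(-68284)) - 215035) = -9*((-86909 + 68284) - 215035) = -9*(-18625 - 215035) = -9*(-233660) = 2102940)
-285814 - l = -285814 - 1*2102940 = -285814 - 2102940 = -2388754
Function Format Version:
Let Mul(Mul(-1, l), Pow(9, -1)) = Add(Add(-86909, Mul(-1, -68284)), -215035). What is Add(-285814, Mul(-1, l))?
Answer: -2388754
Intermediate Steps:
l = 2102940 (l = Mul(-9, Add(Add(-86909, Mul(-1, -68284)), -215035)) = Mul(-9, Add(Add(-86909, 68284), -215035)) = Mul(-9, Add(-18625, -215035)) = Mul(-9, -233660) = 2102940)
Add(-285814, Mul(-1, l)) = Add(-285814, Mul(-1, 2102940)) = Add(-285814, -2102940) = -2388754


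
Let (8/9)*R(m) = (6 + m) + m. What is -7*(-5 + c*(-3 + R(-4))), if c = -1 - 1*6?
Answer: -889/4 ≈ -222.25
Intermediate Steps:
c = -7 (c = -1 - 6 = -7)
R(m) = 27/4 + 9*m/4 (R(m) = 9*((6 + m) + m)/8 = 9*(6 + 2*m)/8 = 27/4 + 9*m/4)
-7*(-5 + c*(-3 + R(-4))) = -7*(-5 - 7*(-3 + (27/4 + (9/4)*(-4)))) = -7*(-5 - 7*(-3 + (27/4 - 9))) = -7*(-5 - 7*(-3 - 9/4)) = -7*(-5 - 7*(-21/4)) = -7*(-5 + 147/4) = -7*127/4 = -889/4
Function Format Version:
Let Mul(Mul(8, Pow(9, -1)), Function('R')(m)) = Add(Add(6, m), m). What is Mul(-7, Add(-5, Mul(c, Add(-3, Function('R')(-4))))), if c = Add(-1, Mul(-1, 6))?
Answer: Rational(-889, 4) ≈ -222.25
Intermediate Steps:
c = -7 (c = Add(-1, -6) = -7)
Function('R')(m) = Add(Rational(27, 4), Mul(Rational(9, 4), m)) (Function('R')(m) = Mul(Rational(9, 8), Add(Add(6, m), m)) = Mul(Rational(9, 8), Add(6, Mul(2, m))) = Add(Rational(27, 4), Mul(Rational(9, 4), m)))
Mul(-7, Add(-5, Mul(c, Add(-3, Function('R')(-4))))) = Mul(-7, Add(-5, Mul(-7, Add(-3, Add(Rational(27, 4), Mul(Rational(9, 4), -4)))))) = Mul(-7, Add(-5, Mul(-7, Add(-3, Add(Rational(27, 4), -9))))) = Mul(-7, Add(-5, Mul(-7, Add(-3, Rational(-9, 4))))) = Mul(-7, Add(-5, Mul(-7, Rational(-21, 4)))) = Mul(-7, Add(-5, Rational(147, 4))) = Mul(-7, Rational(127, 4)) = Rational(-889, 4)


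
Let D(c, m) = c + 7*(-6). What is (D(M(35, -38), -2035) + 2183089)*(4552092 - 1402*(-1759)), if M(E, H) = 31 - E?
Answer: 15321054213030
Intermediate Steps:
D(c, m) = -42 + c (D(c, m) = c - 42 = -42 + c)
(D(M(35, -38), -2035) + 2183089)*(4552092 - 1402*(-1759)) = ((-42 + (31 - 1*35)) + 2183089)*(4552092 - 1402*(-1759)) = ((-42 + (31 - 35)) + 2183089)*(4552092 + 2466118) = ((-42 - 4) + 2183089)*7018210 = (-46 + 2183089)*7018210 = 2183043*7018210 = 15321054213030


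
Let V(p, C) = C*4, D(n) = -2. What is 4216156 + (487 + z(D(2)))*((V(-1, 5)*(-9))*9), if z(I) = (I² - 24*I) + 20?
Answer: 3310576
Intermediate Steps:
z(I) = 20 + I² - 24*I
V(p, C) = 4*C
4216156 + (487 + z(D(2)))*((V(-1, 5)*(-9))*9) = 4216156 + (487 + (20 + (-2)² - 24*(-2)))*(((4*5)*(-9))*9) = 4216156 + (487 + (20 + 4 + 48))*((20*(-9))*9) = 4216156 + (487 + 72)*(-180*9) = 4216156 + 559*(-1620) = 4216156 - 905580 = 3310576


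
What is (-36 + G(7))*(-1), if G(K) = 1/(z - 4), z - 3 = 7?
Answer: 215/6 ≈ 35.833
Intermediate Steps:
z = 10 (z = 3 + 7 = 10)
G(K) = 1/6 (G(K) = 1/(10 - 4) = 1/6)
(-36 + G(7))*(-1) = (-36 + 1/6)*(-1) = -215/6*(-1) = 215/6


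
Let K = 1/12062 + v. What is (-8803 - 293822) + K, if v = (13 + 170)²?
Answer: -3246318431/12062 ≈ -2.6914e+5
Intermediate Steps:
v = 33489 (v = 183² = 33489)
K = 403944319/12062 (K = 1/12062 + 33489 = 403944319/12062 ≈ 33489.)
(-8803 - 293822) + K = (-8803 - 293822) + 403944319/12062 = -302625 + 403944319/12062 = -3246318431/12062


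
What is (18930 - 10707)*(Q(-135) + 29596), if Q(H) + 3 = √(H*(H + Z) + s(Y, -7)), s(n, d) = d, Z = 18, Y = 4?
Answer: 243343239 + 16446*√3947 ≈ 2.4438e+8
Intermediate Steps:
Q(H) = -3 + √(-7 + H*(18 + H)) (Q(H) = -3 + √(H*(H + 18) - 7) = -3 + √(H*(18 + H) - 7) = -3 + √(-7 + H*(18 + H)))
(18930 - 10707)*(Q(-135) + 29596) = (18930 - 10707)*((-3 + √(-7 + (-135)² + 18*(-135))) + 29596) = 8223*((-3 + √(-7 + 18225 - 2430)) + 29596) = 8223*((-3 + √15788) + 29596) = 8223*((-3 + 2*√3947) + 29596) = 8223*(29593 + 2*√3947) = 243343239 + 16446*√3947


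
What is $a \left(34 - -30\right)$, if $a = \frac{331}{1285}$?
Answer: $\frac{21184}{1285} \approx 16.486$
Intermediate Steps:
$a = \frac{331}{1285}$ ($a = 331 \cdot \frac{1}{1285} = \frac{331}{1285} \approx 0.25759$)
$a \left(34 - -30\right) = \frac{331 \left(34 - -30\right)}{1285} = \frac{331 \left(34 + 30\right)}{1285} = \frac{331}{1285} \cdot 64 = \frac{21184}{1285}$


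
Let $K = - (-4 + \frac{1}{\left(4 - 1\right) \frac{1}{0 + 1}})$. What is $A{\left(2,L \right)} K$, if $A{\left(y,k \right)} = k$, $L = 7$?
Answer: $\frac{77}{3} \approx 25.667$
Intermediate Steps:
$K = \frac{11}{3}$ ($K = - (-4 + \frac{1}{3 \cdot 1^{-1}}) = - (-4 + \frac{1}{3 \cdot 1}) = - (-4 + \frac{1}{3}) = \left(-1\right) \left(- \frac{11}{3}\right) = \frac{11}{3} \approx 3.6667$)
$A{\left(2,L \right)} K = 7 \cdot \frac{11}{3} = \frac{77}{3}$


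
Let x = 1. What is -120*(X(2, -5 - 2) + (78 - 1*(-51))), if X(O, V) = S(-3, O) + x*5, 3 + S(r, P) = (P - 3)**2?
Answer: -15840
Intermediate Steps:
S(r, P) = -3 + (-3 + P)**2 (S(r, P) = -3 + (P - 3)**2 = -3 + (-3 + P)**2)
X(O, V) = 2 + (-3 + O)**2 (X(O, V) = (-3 + (-3 + O)**2) + 1*5 = (-3 + (-3 + O)**2) + 5 = 2 + (-3 + O)**2)
-120*(X(2, -5 - 2) + (78 - 1*(-51))) = -120*((2 + (-3 + 2)**2) + (78 - 1*(-51))) = -120*((2 + (-1)**2) + (78 + 51)) = -120*((2 + 1) + 129) = -120*(3 + 129) = -120*132 = -15840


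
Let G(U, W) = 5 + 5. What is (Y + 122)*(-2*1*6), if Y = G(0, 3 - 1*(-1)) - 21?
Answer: -1332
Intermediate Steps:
G(U, W) = 10
Y = -11 (Y = 10 - 21 = -11)
(Y + 122)*(-2*1*6) = (-11 + 122)*(-2*1*6) = 111*(-2*6) = 111*(-12) = -1332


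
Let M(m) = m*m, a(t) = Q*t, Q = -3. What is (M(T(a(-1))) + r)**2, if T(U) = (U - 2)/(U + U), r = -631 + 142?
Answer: 309865609/1296 ≈ 2.3909e+5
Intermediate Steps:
a(t) = -3*t
r = -489
T(U) = (-2 + U)/(2*U) (T(U) = (-2 + U)/((2*U)) = (-2 + U)*(1/(2*U)) = (-2 + U)/(2*U))
M(m) = m**2
(M(T(a(-1))) + r)**2 = (((-2 - 3*(-1))/(2*((-3*(-1)))))**2 - 489)**2 = (((1/2)*(-2 + 3)/3)**2 - 489)**2 = (((1/2)*(1/3)*1)**2 - 489)**2 = ((1/6)**2 - 489)**2 = (1/36 - 489)**2 = (-17603/36)**2 = 309865609/1296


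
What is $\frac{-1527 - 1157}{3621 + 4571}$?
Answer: $- \frac{671}{2048} \approx -0.32764$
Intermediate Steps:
$\frac{-1527 - 1157}{3621 + 4571} = - \frac{2684}{8192} = \left(-2684\right) \frac{1}{8192} = - \frac{671}{2048}$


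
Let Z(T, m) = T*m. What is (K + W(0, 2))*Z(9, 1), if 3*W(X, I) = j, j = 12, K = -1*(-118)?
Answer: 1098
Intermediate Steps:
K = 118
W(X, I) = 4 (W(X, I) = (⅓)*12 = 4)
(K + W(0, 2))*Z(9, 1) = (118 + 4)*(9*1) = 122*9 = 1098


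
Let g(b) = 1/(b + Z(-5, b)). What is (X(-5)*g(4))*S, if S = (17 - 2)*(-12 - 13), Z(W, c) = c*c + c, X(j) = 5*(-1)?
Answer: 625/8 ≈ 78.125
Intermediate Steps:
X(j) = -5
Z(W, c) = c + c² (Z(W, c) = c² + c = c + c²)
g(b) = 1/(b + b*(1 + b))
S = -375 (S = 15*(-25) = -375)
(X(-5)*g(4))*S = -5/(4*(2 + 4))*(-375) = -5/(4*6)*(-375) = -5*1/24*(-375) = -5/24*(-375) = 625/8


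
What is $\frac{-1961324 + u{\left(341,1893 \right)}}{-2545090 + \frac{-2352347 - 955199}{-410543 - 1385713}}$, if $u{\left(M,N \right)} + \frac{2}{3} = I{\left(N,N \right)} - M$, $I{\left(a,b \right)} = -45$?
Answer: $\frac{160169752512}{207801357977} \approx 0.77078$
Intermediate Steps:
$u{\left(M,N \right)} = - \frac{137}{3} - M$ ($u{\left(M,N \right)} = - \frac{2}{3} - \left(45 + M\right) = - \frac{137}{3} - M$)
$\frac{-1961324 + u{\left(341,1893 \right)}}{-2545090 + \frac{-2352347 - 955199}{-410543 - 1385713}} = \frac{-1961324 - \frac{1160}{3}}{-2545090 + \frac{-2352347 - 955199}{-410543 - 1385713}} = \frac{-1961324 - \frac{1160}{3}}{-2545090 - \frac{3307546}{-1796256}} = \frac{-1961324 - \frac{1160}{3}}{-2545090 - - \frac{150343}{81648}} = - \frac{5885132}{3 \left(-2545090 + \frac{150343}{81648}\right)} = - \frac{5885132}{3 \left(- \frac{207801357977}{81648}\right)} = \left(- \frac{5885132}{3}\right) \left(- \frac{81648}{207801357977}\right) = \frac{160169752512}{207801357977}$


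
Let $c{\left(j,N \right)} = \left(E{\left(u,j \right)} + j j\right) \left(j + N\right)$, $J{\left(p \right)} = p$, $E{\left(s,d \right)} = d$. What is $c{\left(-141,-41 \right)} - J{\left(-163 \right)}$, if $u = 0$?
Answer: $-3592517$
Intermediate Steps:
$c{\left(j,N \right)} = \left(N + j\right) \left(j + j^{2}\right)$ ($c{\left(j,N \right)} = \left(j + j j\right) \left(j + N\right) = \left(j + j^{2}\right) \left(N + j\right) = \left(N + j\right) \left(j + j^{2}\right)$)
$c{\left(-141,-41 \right)} - J{\left(-163 \right)} = - 141 \left(-41 - 141 + \left(-141\right)^{2} - -5781\right) - -163 = - 141 \left(-41 - 141 + 19881 + 5781\right) + 163 = \left(-141\right) 25480 + 163 = -3592680 + 163 = -3592517$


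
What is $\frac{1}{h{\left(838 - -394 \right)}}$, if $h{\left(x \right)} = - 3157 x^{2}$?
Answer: $- \frac{1}{4791770368} \approx -2.0869 \cdot 10^{-10}$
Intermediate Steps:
$\frac{1}{h{\left(838 - -394 \right)}} = \frac{1}{\left(-3157\right) \left(838 - -394\right)^{2}} = \frac{1}{\left(-3157\right) \left(838 + 394\right)^{2}} = \frac{1}{\left(-3157\right) 1232^{2}} = \frac{1}{\left(-3157\right) 1517824} = \frac{1}{-4791770368} = - \frac{1}{4791770368}$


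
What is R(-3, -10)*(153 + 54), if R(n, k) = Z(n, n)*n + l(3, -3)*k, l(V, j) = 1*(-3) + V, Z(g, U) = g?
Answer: 1863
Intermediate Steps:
l(V, j) = -3 + V
R(n, k) = n² (R(n, k) = n*n + (-3 + 3)*k = n² + 0*k = n² + 0 = n²)
R(-3, -10)*(153 + 54) = (-3)²*(153 + 54) = 9*207 = 1863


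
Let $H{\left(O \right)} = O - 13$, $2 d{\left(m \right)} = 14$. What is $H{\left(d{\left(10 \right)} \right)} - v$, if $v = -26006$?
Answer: $26000$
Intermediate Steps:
$d{\left(m \right)} = 7$ ($d{\left(m \right)} = \frac{1}{2} \cdot 14 = 7$)
$H{\left(O \right)} = -13 + O$
$H{\left(d{\left(10 \right)} \right)} - v = \left(-13 + 7\right) - -26006 = -6 + 26006 = 26000$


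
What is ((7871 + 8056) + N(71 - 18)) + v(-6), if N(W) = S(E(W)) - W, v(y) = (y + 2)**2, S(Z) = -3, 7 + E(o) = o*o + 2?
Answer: 15887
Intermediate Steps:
E(o) = -5 + o**2 (E(o) = -7 + (o*o + 2) = -7 + (o**2 + 2) = -7 + (2 + o**2) = -5 + o**2)
v(y) = (2 + y)**2
N(W) = -3 - W
((7871 + 8056) + N(71 - 18)) + v(-6) = ((7871 + 8056) + (-3 - (71 - 18))) + (2 - 6)**2 = (15927 + (-3 - 1*53)) + (-4)**2 = (15927 + (-3 - 53)) + 16 = (15927 - 56) + 16 = 15871 + 16 = 15887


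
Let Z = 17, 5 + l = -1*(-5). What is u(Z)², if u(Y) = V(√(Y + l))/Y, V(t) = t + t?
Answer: 4/17 ≈ 0.23529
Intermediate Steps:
l = 0 (l = -5 - 1*(-5) = -5 + 5 = 0)
V(t) = 2*t
u(Y) = 2/√Y (u(Y) = (2*√(Y + 0))/Y = (2*√Y)/Y = 2/√Y)
u(Z)² = (2/√17)² = (2*(√17/17))² = (2*√17/17)² = 4/17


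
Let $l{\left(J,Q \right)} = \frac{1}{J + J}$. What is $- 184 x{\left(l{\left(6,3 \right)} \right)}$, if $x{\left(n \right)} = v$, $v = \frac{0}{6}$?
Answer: $0$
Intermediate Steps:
$v = 0$ ($v = 0 \cdot \frac{1}{6} = 0$)
$l{\left(J,Q \right)} = \frac{1}{2 J}$
$x{\left(n \right)} = 0$
$- 184 x{\left(l{\left(6,3 \right)} \right)} = \left(-184\right) 0 = 0$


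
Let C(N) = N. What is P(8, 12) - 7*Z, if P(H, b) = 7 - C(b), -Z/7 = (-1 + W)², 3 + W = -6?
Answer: 4895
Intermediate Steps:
W = -9 (W = -3 - 6 = -9)
Z = -700 (Z = -7*(-1 - 9)² = -7*(-10)² = -7*100 = -700)
P(H, b) = 7 - b
P(8, 12) - 7*Z = (7 - 1*12) - 7*(-700) = (7 - 12) + 4900 = -5 + 4900 = 4895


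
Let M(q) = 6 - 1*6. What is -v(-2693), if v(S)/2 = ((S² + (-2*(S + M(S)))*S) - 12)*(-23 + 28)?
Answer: 72522610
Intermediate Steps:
M(q) = 0 (M(q) = 6 - 6 = 0)
v(S) = -120 - 10*S² (v(S) = 2*(((S² + (-2*(S + 0))*S) - 12)*(-23 + 28)) = 2*(((S² + (-2*S)*S) - 12)*5) = 2*(((S² - 2*S²) - 12)*5) = 2*((-S² - 12)*5) = 2*((-12 - S²)*5) = 2*(-60 - 5*S²) = -120 - 10*S²)
-v(-2693) = -(-120 - 10*(-2693)²) = -(-120 - 10*7252249) = -(-120 - 72522490) = -1*(-72522610) = 72522610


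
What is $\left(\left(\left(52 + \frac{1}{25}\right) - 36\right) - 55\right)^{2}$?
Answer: $\frac{948676}{625} \approx 1517.9$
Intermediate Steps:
$\left(\left(\left(52 + \frac{1}{25}\right) - 36\right) - 55\right)^{2} = \left(\left(\frac{1301}{25} - 36\right) - 55\right)^{2} = \left(\frac{401}{25} - 55\right)^{2} = \left(- \frac{974}{25}\right)^{2} = \frac{948676}{625}$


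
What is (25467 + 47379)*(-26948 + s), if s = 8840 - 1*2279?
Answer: -1485111402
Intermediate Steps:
s = 6561 (s = 8840 - 2279 = 6561)
(25467 + 47379)*(-26948 + s) = (25467 + 47379)*(-26948 + 6561) = 72846*(-20387) = -1485111402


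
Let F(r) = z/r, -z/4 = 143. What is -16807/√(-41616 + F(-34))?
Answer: 16807*I*√12022162/707186 ≈ 82.404*I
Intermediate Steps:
z = -572 (z = -4*143 = -572)
F(r) = -572/r
-16807/√(-41616 + F(-34)) = -16807/√(-41616 - 572/(-34)) = -16807/√(-41616 - 572*(-1/34)) = -16807/√(-41616 + 286/17) = -16807*(-I*√12022162/707186) = -(-16807)*I*√12022162/707186 = 16807*I*√12022162/707186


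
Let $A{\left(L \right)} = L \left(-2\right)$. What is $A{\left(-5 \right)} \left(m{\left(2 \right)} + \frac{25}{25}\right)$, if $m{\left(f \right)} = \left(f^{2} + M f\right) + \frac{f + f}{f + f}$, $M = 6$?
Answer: $180$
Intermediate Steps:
$A{\left(L \right)} = - 2 L$
$m{\left(f \right)} = 1 + f^{2} + 6 f$ ($m{\left(f \right)} = \left(f^{2} + 6 f\right) + \frac{f + f}{f + f} = \left(f^{2} + 6 f\right) + \frac{2 f}{2 f} = \left(f^{2} + 6 f\right) + 2 f \frac{1}{2 f} = \left(f^{2} + 6 f\right) + 1 = 1 + f^{2} + 6 f$)
$A{\left(-5 \right)} \left(m{\left(2 \right)} + \frac{25}{25}\right) = \left(-2\right) \left(-5\right) \left(\left(1 + 2^{2} + 6 \cdot 2\right) + \frac{25}{25}\right) = 10 \left(\left(1 + 4 + 12\right) + 25 \cdot \frac{1}{25}\right) = 10 \left(17 + 1\right) = 10 \cdot 18 = 180$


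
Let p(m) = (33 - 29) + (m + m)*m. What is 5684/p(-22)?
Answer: 1421/243 ≈ 5.8477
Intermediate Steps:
p(m) = 4 + 2*m**2 (p(m) = 4 + (2*m)*m = 4 + 2*m**2)
5684/p(-22) = 5684/(4 + 2*(-22)**2) = 5684/(4 + 2*484) = 5684/(4 + 968) = 5684/972 = 5684*(1/972) = 1421/243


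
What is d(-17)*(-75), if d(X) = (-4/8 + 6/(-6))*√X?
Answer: 225*I*√17/2 ≈ 463.85*I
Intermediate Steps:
d(X) = -3*√X/2 (d(X) = (-4*⅛ + 6*(-⅙))*√X = (-½ - 1)*√X = -3*√X/2)
d(-17)*(-75) = -3*I*√17/2*(-75) = 225*I*√17/2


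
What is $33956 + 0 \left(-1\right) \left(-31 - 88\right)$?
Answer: $33956$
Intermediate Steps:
$33956 + 0 \left(-1\right) \left(-31 - 88\right) = 33956 + 0 \left(-119\right) = 33956 + 0 = 33956$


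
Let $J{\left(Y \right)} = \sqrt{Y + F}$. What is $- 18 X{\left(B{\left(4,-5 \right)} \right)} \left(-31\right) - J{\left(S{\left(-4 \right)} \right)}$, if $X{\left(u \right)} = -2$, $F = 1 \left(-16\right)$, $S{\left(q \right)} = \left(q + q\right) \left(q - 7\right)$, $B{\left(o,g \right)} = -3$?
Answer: $-1116 - 6 \sqrt{2} \approx -1124.5$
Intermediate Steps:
$S{\left(q \right)} = 2 q \left(-7 + q\right)$
$F = -16$
$J{\left(Y \right)} = \sqrt{-16 + Y}$ ($J{\left(Y \right)} = \sqrt{Y - 16} = \sqrt{-16 + Y}$)
$- 18 X{\left(B{\left(4,-5 \right)} \right)} \left(-31\right) - J{\left(S{\left(-4 \right)} \right)} = \left(-18\right) \left(-2\right) \left(-31\right) - \sqrt{-16 + 2 \left(-4\right) \left(-7 - 4\right)} = 36 \left(-31\right) - \sqrt{-16 + 2 \left(-4\right) \left(-11\right)} = -1116 - \sqrt{-16 + 88} = -1116 - \sqrt{72} = -1116 - 6 \sqrt{2}$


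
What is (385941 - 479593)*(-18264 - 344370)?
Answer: 33961399368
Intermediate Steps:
(385941 - 479593)*(-18264 - 344370) = -93652*(-362634) = 33961399368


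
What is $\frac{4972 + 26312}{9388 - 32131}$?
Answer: $- \frac{3476}{2527} \approx -1.3755$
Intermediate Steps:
$\frac{4972 + 26312}{9388 - 32131} = \frac{31284}{-22743} = 31284 \left(- \frac{1}{22743}\right) = - \frac{3476}{2527}$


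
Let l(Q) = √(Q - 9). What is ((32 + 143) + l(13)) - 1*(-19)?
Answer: 196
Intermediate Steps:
l(Q) = √(-9 + Q)
((32 + 143) + l(13)) - 1*(-19) = ((32 + 143) + √(-9 + 13)) - 1*(-19) = (175 + √4) + 19 = (175 + 2) + 19 = 177 + 19 = 196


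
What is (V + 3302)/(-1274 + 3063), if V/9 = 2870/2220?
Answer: 245209/132386 ≈ 1.8522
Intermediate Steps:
V = 861/74 (V = 9*(2870/2220) = 9*(2870*(1/2220)) = 9*(287/222) = 861/74 ≈ 11.635)
(V + 3302)/(-1274 + 3063) = (861/74 + 3302)/(-1274 + 3063) = (245209/74)/1789 = (245209/74)*(1/1789) = 245209/132386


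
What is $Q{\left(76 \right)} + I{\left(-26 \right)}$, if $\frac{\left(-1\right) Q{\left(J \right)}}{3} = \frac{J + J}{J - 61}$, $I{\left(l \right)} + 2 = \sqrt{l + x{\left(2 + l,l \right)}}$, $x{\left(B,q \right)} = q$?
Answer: $- \frac{162}{5} + 2 i \sqrt{13} \approx -32.4 + 7.2111 i$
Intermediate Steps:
$I{\left(l \right)} = -2 + \sqrt{2} \sqrt{l}$ ($I{\left(l \right)} = -2 + \sqrt{l + l} = -2 + \sqrt{2 l} = -2 + \sqrt{2} \sqrt{l}$)
$Q{\left(J \right)} = - \frac{6 J}{-61 + J}$ ($Q{\left(J \right)} = - 3 \frac{J + J}{J - 61} = - 3 \frac{2 J}{-61 + J} = - \frac{6 J}{-61 + J}$)
$Q{\left(76 \right)} + I{\left(-26 \right)} = \left(-6\right) 76 \frac{1}{-61 + 76} - \left(2 - \sqrt{2} \sqrt{-26}\right) = \left(-6\right) 76 \cdot \frac{1}{15} - \left(2 - \sqrt{2} i \sqrt{26}\right) = \left(-6\right) 76 \cdot \frac{1}{15} - \left(2 - 2 i \sqrt{13}\right) = - \frac{152}{5} - \left(2 - 2 i \sqrt{13}\right) = - \frac{162}{5} + 2 i \sqrt{13}$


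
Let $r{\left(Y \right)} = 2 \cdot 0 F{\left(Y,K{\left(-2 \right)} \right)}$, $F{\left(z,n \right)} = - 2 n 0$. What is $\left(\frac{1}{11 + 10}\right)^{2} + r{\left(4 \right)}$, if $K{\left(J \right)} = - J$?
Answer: $\frac{1}{441} \approx 0.0022676$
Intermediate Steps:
$F{\left(z,n \right)} = 0$
$r{\left(Y \right)} = 0$ ($r{\left(Y \right)} = 2 \cdot 0 \cdot 0 = 0 \cdot 0 = 0$)
$\left(\frac{1}{11 + 10}\right)^{2} + r{\left(4 \right)} = \left(\frac{1}{11 + 10}\right)^{2} + 0 = \left(\frac{1}{21}\right)^{2} + 0 = \frac{1}{441} + 0 = \frac{1}{441}$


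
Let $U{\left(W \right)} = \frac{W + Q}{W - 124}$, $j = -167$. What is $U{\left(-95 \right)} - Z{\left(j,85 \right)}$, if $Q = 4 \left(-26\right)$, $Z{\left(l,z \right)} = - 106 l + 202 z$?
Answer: $- \frac{7636769}{219} \approx -34871.0$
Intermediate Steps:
$Q = -104$
$U{\left(W \right)} = \frac{-104 + W}{-124 + W}$ ($U{\left(W \right)} = \frac{W - 104}{W - 124} = \frac{-104 + W}{-124 + W}$)
$U{\left(-95 \right)} - Z{\left(j,85 \right)} = \frac{-104 - 95}{-124 - 95} - \left(\left(-106\right) \left(-167\right) + 202 \cdot 85\right) = \frac{1}{-219} \left(-199\right) - \left(17702 + 17170\right) = \left(- \frac{1}{219}\right) \left(-199\right) - 34872 = \frac{199}{219} - 34872 = - \frac{7636769}{219}$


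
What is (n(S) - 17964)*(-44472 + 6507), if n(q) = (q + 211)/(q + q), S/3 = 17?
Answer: 11592397615/17 ≈ 6.8191e+8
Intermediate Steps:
S = 51 (S = 3*17 = 51)
n(q) = (211 + q)/(2*q) (n(q) = (211 + q)/((2*q)) = (211 + q)*(1/(2*q)) = (211 + q)/(2*q))
(n(S) - 17964)*(-44472 + 6507) = ((½)*(211 + 51)/51 - 17964)*(-44472 + 6507) = ((½)*(1/51)*262 - 17964)*(-37965) = (131/51 - 17964)*(-37965) = -916033/51*(-37965) = 11592397615/17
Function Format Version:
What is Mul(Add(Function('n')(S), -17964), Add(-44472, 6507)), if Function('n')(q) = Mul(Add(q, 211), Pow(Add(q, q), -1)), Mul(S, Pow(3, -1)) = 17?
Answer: Rational(11592397615, 17) ≈ 6.8191e+8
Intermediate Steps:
S = 51 (S = Mul(3, 17) = 51)
Function('n')(q) = Mul(Rational(1, 2), Pow(q, -1), Add(211, q)) (Function('n')(q) = Mul(Add(211, q), Pow(Mul(2, q), -1)) = Mul(Add(211, q), Mul(Rational(1, 2), Pow(q, -1))) = Mul(Rational(1, 2), Pow(q, -1), Add(211, q)))
Mul(Add(Function('n')(S), -17964), Add(-44472, 6507)) = Mul(Add(Mul(Rational(1, 2), Pow(51, -1), Add(211, 51)), -17964), Add(-44472, 6507)) = Mul(Add(Mul(Rational(1, 2), Rational(1, 51), 262), -17964), -37965) = Mul(Add(Rational(131, 51), -17964), -37965) = Mul(Rational(-916033, 51), -37965) = Rational(11592397615, 17)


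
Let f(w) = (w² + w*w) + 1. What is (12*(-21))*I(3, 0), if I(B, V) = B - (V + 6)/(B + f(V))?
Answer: -378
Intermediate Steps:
f(w) = 1 + 2*w² (f(w) = (w² + w²) + 1 = 2*w² + 1 = 1 + 2*w²)
I(B, V) = B - (6 + V)/(1 + B + 2*V²) (I(B, V) = B - (V + 6)/(B + (1 + 2*V²)) = B - (6 + V)/(1 + B + 2*V²))
(12*(-21))*I(3, 0) = (12*(-21))*((-6 + 3² - 1*0 + 3*(1 + 2*0²))/(1 + 3 + 2*0²)) = -252*(-6 + 9 + 0 + 3*(1 + 2*0))/(1 + 3 + 2*0) = -252*(-6 + 9 + 0 + 3*(1 + 0))/(1 + 3 + 0) = -252*(-6 + 9 + 0 + 3*1)/4 = -63*(-6 + 9 + 0 + 3) = -63*6 = -252*3/2 = -378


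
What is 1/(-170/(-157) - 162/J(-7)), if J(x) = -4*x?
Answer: -2198/10337 ≈ -0.21263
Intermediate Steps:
1/(-170/(-157) - 162/J(-7)) = 1/(-170/(-157) - 162/((-4*(-7)))) = 1/(-170*(-1/157) - 162/28) = 1/(170/157 - 162*1/28) = 1/(170/157 - 81/14) = 1/(-10337/2198) = -2198/10337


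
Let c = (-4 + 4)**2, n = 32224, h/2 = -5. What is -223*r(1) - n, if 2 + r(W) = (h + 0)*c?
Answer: -31778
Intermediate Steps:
h = -10 (h = 2*(-5) = -10)
c = 0 (c = 0**2 = 0)
r(W) = -2 (r(W) = -2 + (-10 + 0)*0 = -2 - 10*0 = -2 + 0 = -2)
-223*r(1) - n = -223*(-2) - 1*32224 = 446 - 32224 = -31778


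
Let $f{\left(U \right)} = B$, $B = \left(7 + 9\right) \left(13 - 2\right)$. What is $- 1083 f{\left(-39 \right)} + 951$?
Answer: $-189657$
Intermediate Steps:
$B = 176$ ($B = 16 \cdot 11 = 176$)
$f{\left(U \right)} = 176$
$- 1083 f{\left(-39 \right)} + 951 = \left(-1083\right) 176 + 951 = -190608 + 951 = -189657$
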